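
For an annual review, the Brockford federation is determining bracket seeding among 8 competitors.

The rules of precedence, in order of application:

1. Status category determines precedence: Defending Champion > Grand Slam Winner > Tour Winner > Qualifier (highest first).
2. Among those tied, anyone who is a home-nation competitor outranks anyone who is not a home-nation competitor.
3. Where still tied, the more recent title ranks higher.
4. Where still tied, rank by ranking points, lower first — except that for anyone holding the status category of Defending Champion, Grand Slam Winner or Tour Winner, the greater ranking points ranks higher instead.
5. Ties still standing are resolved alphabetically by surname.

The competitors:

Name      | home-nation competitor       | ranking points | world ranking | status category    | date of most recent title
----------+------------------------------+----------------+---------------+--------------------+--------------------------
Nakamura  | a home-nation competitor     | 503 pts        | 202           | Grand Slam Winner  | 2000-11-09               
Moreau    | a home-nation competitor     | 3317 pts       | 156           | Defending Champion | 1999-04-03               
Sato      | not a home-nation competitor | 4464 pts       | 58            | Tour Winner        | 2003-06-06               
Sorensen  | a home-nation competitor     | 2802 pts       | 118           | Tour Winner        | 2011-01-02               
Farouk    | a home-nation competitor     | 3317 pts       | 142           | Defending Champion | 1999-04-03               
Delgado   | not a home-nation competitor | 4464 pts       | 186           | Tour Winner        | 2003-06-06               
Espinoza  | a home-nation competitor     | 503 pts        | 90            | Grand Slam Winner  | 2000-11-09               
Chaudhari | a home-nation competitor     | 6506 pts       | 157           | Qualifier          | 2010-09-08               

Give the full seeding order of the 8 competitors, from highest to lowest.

By status category: Farouk and Moreau (Defending Champion); then Espinoza and Nakamura (Grand Slam Winner); then Sorensen, Delgado and Sato (Tour Winner); then Chaudhari (Qualifier).
Farouk and Moreau are each a home-nation competitor, so the next rule applies.
Farouk and Moreau both have date of most recent title 1999-04-03, so the next rule applies.
Farouk and Moreau both have ranking points 3317 pts, so the next rule applies.
Among Farouk and Moreau, alphabetically by surname: Farouk before Moreau.
Espinoza and Nakamura are each a home-nation competitor, so the next rule applies.
Espinoza and Nakamura both have date of most recent title 2000-11-09, so the next rule applies.
Espinoza and Nakamura both have ranking points 503 pts, so the next rule applies.
Among Espinoza and Nakamura, alphabetically by surname: Espinoza before Nakamura.
Among Sorensen, Delgado and Sato, a home-nation competitor before not a home-nation competitor: Sorensen (a home-nation competitor) before Delgado and Sato (not a home-nation competitor).
Delgado and Sato both have date of most recent title 2003-06-06, so the next rule applies.
Delgado and Sato both have ranking points 4464 pts, so the next rule applies.
Among Delgado and Sato, alphabetically by surname: Delgado before Sato.
Full order: Farouk, Moreau, Espinoza, Nakamura, Sorensen, Delgado, Sato, Chaudhari.

Farouk, Moreau, Espinoza, Nakamura, Sorensen, Delgado, Sato, Chaudhari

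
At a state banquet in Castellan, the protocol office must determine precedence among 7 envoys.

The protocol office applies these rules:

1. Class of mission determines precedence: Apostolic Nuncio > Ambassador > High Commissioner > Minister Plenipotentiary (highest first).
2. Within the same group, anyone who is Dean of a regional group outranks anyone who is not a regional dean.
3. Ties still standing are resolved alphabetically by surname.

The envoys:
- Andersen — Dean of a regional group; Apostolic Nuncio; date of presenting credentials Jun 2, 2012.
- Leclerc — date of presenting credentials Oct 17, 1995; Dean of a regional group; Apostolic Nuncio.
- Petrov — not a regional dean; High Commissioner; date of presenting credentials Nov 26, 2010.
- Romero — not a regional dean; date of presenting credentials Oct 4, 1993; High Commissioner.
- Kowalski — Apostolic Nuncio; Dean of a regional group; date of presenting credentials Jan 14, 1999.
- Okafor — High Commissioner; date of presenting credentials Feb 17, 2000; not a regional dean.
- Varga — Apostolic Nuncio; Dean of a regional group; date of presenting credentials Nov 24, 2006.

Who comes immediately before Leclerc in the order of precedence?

By class of mission: Andersen, Kowalski, Leclerc and Varga (Apostolic Nuncio); then Okafor, Petrov and Romero (High Commissioner).
Andersen, Kowalski, Leclerc and Varga are each Dean of a regional group, so the next rule applies.
Among Andersen, Kowalski, Leclerc and Varga, alphabetically by surname: Andersen before Kowalski before Leclerc before Varga.
Okafor, Petrov and Romero are each not a regional dean, so the next rule applies.
Among Okafor, Petrov and Romero, alphabetically by surname: Okafor before Petrov before Romero.
Order: Andersen, Kowalski, Leclerc, Varga, Okafor, Petrov, Romero.

Kowalski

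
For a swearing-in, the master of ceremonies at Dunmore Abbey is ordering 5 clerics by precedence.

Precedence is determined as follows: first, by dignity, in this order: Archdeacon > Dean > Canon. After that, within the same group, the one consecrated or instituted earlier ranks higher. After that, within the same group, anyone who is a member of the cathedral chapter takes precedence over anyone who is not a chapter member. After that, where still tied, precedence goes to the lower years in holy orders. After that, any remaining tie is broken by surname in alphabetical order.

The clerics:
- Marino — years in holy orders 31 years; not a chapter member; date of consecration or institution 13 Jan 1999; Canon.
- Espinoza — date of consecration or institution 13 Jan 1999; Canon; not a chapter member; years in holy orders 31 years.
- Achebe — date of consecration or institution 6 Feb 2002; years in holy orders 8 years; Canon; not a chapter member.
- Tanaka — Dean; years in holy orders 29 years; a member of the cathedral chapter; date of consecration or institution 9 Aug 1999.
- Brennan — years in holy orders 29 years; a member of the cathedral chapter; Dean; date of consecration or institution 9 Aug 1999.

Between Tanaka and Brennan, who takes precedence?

Brennan

By dignity: Brennan and Tanaka (Dean); then Espinoza, Marino and Achebe (Canon).
Brennan and Tanaka both have date of consecration or institution 9 Aug 1999, so the next rule applies.
Brennan and Tanaka are each a member of the cathedral chapter, so the next rule applies.
Brennan and Tanaka both have years in holy orders 29 years, so the next rule applies.
Among Brennan and Tanaka, alphabetically by surname: Brennan before Tanaka.
Among Espinoza, Marino and Achebe, by date of consecration or institution (earlier first): Espinoza and Marino (13 Jan 1999) before Achebe (6 Feb 2002).
Espinoza and Marino are each not a chapter member, so the next rule applies.
Espinoza and Marino both have years in holy orders 31 years, so the next rule applies.
Among Espinoza and Marino, alphabetically by surname: Espinoza before Marino.
So Brennan takes precedence.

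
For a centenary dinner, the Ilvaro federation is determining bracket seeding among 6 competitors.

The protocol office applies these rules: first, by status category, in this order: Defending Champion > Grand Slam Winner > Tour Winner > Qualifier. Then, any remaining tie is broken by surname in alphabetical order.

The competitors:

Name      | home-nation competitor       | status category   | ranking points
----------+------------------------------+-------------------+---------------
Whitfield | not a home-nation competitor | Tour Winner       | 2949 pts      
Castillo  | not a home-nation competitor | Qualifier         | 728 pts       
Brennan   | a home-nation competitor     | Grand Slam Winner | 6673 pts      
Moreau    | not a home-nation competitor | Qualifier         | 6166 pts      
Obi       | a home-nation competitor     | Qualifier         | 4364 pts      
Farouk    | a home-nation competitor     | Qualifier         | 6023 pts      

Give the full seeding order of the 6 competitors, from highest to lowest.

By status category: Brennan (Grand Slam Winner); then Whitfield (Tour Winner); then Castillo, Farouk, Moreau and Obi (Qualifier).
Among Castillo, Farouk, Moreau and Obi, alphabetically by surname: Castillo before Farouk before Moreau before Obi.
Full order: Brennan, Whitfield, Castillo, Farouk, Moreau, Obi.

Brennan, Whitfield, Castillo, Farouk, Moreau, Obi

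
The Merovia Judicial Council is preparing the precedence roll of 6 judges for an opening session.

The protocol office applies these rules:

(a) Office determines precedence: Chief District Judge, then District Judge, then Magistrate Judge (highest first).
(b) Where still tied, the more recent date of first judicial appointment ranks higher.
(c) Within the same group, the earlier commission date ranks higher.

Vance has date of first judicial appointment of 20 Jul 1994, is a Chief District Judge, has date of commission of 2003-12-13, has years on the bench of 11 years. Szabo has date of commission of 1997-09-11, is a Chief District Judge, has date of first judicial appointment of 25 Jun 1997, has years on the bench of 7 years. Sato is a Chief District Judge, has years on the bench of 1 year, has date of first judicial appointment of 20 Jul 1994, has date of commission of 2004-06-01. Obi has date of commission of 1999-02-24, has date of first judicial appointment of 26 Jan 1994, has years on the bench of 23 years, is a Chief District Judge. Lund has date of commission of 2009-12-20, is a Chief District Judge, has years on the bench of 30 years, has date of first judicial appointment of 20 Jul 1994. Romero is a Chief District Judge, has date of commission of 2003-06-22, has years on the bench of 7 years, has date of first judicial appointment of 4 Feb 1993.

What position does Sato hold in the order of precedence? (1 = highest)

By office: Szabo, Vance, Sato, Lund, Obi and Romero (Chief District Judge).
Among Szabo, Vance, Sato, Lund, Obi and Romero, by date of first judicial appointment (later first): Szabo (25 Jun 1997) before Vance, Sato and Lund (20 Jul 1994) before Obi (26 Jan 1994) before Romero (4 Feb 1993).
Among Vance, Sato and Lund, by date of commission (earlier first): Vance (2003-12-13) before Sato (2004-06-01) before Lund (2009-12-20).
Order: Szabo, Vance, Sato, Lund, Obi, Romero. So position 3.

3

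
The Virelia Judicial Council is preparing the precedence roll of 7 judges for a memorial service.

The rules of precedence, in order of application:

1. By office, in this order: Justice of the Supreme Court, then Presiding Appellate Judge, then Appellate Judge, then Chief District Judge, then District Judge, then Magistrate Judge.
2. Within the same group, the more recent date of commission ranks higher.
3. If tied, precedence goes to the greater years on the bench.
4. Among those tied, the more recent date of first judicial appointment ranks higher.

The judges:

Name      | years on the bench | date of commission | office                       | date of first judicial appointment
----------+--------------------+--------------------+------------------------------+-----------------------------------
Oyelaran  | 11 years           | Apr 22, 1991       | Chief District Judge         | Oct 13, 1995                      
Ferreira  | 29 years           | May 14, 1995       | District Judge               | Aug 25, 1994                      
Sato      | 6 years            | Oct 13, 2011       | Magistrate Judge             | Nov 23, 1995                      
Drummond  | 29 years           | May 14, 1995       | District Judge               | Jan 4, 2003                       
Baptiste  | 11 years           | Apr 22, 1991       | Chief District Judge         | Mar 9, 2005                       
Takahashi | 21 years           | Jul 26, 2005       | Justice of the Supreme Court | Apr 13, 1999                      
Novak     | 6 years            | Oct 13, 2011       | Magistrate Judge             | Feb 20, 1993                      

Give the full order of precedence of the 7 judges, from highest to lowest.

By office: Takahashi (Justice of the Supreme Court); then Baptiste and Oyelaran (Chief District Judge); then Drummond and Ferreira (District Judge); then Sato and Novak (Magistrate Judge).
Baptiste and Oyelaran both have date of commission Apr 22, 1991, so the next rule applies.
Baptiste and Oyelaran both have years on the bench 11 years, so the next rule applies.
Among Baptiste and Oyelaran, by date of first judicial appointment (later first): Baptiste (Mar 9, 2005) before Oyelaran (Oct 13, 1995).
Drummond and Ferreira both have date of commission May 14, 1995, so the next rule applies.
Drummond and Ferreira both have years on the bench 29 years, so the next rule applies.
Among Drummond and Ferreira, by date of first judicial appointment (later first): Drummond (Jan 4, 2003) before Ferreira (Aug 25, 1994).
Sato and Novak both have date of commission Oct 13, 2011, so the next rule applies.
Sato and Novak both have years on the bench 6 years, so the next rule applies.
Among Sato and Novak, by date of first judicial appointment (later first): Sato (Nov 23, 1995) before Novak (Feb 20, 1993).
Full order: Takahashi, Baptiste, Oyelaran, Drummond, Ferreira, Sato, Novak.

Takahashi, Baptiste, Oyelaran, Drummond, Ferreira, Sato, Novak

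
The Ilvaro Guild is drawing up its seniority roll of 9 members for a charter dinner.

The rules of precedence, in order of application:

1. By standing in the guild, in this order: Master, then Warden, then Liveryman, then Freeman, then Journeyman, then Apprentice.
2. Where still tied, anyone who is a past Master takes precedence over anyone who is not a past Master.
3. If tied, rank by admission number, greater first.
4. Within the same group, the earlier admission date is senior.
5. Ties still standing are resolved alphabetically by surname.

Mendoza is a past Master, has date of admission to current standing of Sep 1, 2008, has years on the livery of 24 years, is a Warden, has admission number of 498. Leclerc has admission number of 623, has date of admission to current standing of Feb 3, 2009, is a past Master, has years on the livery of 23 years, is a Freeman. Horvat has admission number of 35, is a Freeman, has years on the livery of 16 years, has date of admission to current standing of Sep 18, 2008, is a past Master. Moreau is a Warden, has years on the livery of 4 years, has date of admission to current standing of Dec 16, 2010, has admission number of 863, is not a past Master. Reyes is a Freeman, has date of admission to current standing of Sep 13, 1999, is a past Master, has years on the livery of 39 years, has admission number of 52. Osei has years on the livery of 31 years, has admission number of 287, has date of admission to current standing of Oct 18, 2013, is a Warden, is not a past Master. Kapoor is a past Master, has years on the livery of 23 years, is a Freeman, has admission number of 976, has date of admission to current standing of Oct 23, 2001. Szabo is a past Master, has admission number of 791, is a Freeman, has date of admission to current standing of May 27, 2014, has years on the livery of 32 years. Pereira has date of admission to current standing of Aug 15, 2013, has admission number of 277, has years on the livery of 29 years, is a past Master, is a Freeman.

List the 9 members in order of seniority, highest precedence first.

Mendoza, Moreau, Osei, Kapoor, Szabo, Leclerc, Pereira, Reyes, Horvat

By standing in the guild: Mendoza, Moreau and Osei (Warden); then Kapoor, Szabo, Leclerc, Pereira, Reyes and Horvat (Freeman).
Among Mendoza, Moreau and Osei, a past Master before not a past Master: Mendoza (a past Master) before Moreau and Osei (not a past Master).
Among Moreau and Osei, by admission number (higher first): Moreau (863) before Osei (287).
Kapoor, Szabo, Leclerc, Pereira, Reyes and Horvat are each a past Master, so the next rule applies.
Among Kapoor, Szabo, Leclerc, Pereira, Reyes and Horvat, by admission number (higher first): Kapoor (976) before Szabo (791) before Leclerc (623) before Pereira (277) before Reyes (52) before Horvat (35).
Full order: Mendoza, Moreau, Osei, Kapoor, Szabo, Leclerc, Pereira, Reyes, Horvat.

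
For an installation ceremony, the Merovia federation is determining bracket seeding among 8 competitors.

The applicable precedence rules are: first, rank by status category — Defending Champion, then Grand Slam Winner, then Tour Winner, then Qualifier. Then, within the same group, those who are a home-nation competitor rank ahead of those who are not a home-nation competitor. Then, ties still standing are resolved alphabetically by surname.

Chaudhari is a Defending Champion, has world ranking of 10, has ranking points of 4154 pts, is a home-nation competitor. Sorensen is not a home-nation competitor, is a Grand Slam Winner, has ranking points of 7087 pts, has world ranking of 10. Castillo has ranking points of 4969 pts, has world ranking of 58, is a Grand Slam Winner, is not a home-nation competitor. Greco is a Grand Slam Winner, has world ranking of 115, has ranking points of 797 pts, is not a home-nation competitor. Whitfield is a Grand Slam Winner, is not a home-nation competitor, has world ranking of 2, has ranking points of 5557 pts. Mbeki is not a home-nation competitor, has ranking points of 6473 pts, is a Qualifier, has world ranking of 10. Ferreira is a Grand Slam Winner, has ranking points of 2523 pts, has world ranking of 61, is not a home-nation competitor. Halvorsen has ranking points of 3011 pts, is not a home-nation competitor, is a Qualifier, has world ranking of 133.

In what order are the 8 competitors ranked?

By status category: Chaudhari (Defending Champion); then Castillo, Ferreira, Greco, Sorensen and Whitfield (Grand Slam Winner); then Halvorsen and Mbeki (Qualifier).
Castillo, Ferreira, Greco, Sorensen and Whitfield are each not a home-nation competitor, so the next rule applies.
Among Castillo, Ferreira, Greco, Sorensen and Whitfield, alphabetically by surname: Castillo before Ferreira before Greco before Sorensen before Whitfield.
Halvorsen and Mbeki are each not a home-nation competitor, so the next rule applies.
Among Halvorsen and Mbeki, alphabetically by surname: Halvorsen before Mbeki.
Full order: Chaudhari, Castillo, Ferreira, Greco, Sorensen, Whitfield, Halvorsen, Mbeki.

Chaudhari, Castillo, Ferreira, Greco, Sorensen, Whitfield, Halvorsen, Mbeki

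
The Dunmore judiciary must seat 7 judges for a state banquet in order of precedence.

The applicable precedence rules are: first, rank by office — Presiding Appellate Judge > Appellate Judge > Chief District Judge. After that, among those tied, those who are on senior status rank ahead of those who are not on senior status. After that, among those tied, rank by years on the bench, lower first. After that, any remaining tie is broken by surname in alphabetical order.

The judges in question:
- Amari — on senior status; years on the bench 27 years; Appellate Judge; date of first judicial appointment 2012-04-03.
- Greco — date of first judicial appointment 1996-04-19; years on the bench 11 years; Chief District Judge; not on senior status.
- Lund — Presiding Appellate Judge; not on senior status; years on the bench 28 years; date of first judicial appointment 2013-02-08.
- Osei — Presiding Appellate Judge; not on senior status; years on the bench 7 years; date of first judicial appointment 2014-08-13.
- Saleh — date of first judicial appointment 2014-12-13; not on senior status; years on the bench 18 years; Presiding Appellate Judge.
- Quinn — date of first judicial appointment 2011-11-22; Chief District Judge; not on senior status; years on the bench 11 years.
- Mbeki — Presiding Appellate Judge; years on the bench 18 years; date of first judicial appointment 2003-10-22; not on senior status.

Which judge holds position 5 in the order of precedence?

By office: Osei, Mbeki, Saleh and Lund (Presiding Appellate Judge); then Amari (Appellate Judge); then Greco and Quinn (Chief District Judge).
Osei, Mbeki, Saleh and Lund are each not on senior status, so the next rule applies.
Among Osei, Mbeki, Saleh and Lund, by years on the bench (lower first): Osei (7 years) before Mbeki and Saleh (18 years) before Lund (28 years).
Among Mbeki and Saleh, alphabetically by surname: Mbeki before Saleh.
Greco and Quinn are each not on senior status, so the next rule applies.
Greco and Quinn both have years on the bench 11 years, so the next rule applies.
Among Greco and Quinn, alphabetically by surname: Greco before Quinn.
Order: Osei, Mbeki, Saleh, Lund, Amari, Greco, Quinn.

Amari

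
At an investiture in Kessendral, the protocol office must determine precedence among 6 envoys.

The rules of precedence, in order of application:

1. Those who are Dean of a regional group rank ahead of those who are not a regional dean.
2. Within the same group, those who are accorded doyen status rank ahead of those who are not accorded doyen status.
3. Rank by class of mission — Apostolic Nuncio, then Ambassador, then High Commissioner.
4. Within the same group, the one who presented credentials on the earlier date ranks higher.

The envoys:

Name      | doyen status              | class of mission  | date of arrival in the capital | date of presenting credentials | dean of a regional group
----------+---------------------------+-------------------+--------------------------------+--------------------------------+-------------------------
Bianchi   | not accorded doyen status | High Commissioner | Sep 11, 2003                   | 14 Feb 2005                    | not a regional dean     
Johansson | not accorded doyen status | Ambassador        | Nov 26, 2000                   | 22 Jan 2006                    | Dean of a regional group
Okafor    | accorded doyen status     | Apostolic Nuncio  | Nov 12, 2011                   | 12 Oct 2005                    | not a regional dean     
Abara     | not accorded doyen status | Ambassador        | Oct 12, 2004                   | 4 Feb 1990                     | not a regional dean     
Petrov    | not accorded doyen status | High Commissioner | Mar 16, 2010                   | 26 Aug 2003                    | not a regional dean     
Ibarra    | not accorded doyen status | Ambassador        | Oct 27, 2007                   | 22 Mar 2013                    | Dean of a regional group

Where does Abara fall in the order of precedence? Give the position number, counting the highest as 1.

4

By the first rule: Johansson and Ibarra (both Dean of a regional group); then Okafor, Abara, Petrov and Bianchi (each not a regional dean).
Johansson and Ibarra are each not accorded doyen status, so the next rule applies.
Johansson and Ibarra are each Ambassador, so the next rule applies.
Among Johansson and Ibarra, by date of presenting credentials (earlier first): Johansson (22 Jan 2006) before Ibarra (22 Mar 2013).
Among Okafor, Abara, Petrov and Bianchi, accorded doyen status before not accorded doyen status: Okafor (accorded doyen status) before Abara, Petrov and Bianchi (not accorded doyen status).
Among Abara, Petrov and Bianchi, by class of mission: Abara (Ambassador) before Petrov and Bianchi (High Commissioner).
Among Petrov and Bianchi, by date of presenting credentials (earlier first): Petrov (26 Aug 2003) before Bianchi (14 Feb 2005).
Order: Johansson, Ibarra, Okafor, Abara, Petrov, Bianchi. So position 4.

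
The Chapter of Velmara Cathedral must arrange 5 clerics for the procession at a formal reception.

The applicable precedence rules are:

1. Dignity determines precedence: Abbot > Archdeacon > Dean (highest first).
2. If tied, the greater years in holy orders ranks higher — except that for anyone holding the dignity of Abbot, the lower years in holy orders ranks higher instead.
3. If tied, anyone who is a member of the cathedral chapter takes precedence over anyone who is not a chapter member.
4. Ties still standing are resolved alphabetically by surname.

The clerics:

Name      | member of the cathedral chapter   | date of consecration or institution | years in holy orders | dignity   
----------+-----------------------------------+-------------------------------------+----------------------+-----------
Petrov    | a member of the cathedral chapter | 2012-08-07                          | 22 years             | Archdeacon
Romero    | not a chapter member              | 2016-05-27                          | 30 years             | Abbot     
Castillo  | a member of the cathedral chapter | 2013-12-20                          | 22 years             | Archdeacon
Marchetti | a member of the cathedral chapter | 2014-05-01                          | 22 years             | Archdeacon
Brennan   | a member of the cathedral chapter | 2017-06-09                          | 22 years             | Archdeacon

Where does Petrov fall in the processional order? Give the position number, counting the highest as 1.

By dignity: Romero (Abbot); then Brennan, Castillo, Marchetti and Petrov (Archdeacon).
Brennan, Castillo, Marchetti and Petrov all have years in holy orders 22 years, so the next rule applies.
Brennan, Castillo, Marchetti and Petrov are each a member of the cathedral chapter, so the next rule applies.
Among Brennan, Castillo, Marchetti and Petrov, alphabetically by surname: Brennan before Castillo before Marchetti before Petrov.
Order: Romero, Brennan, Castillo, Marchetti, Petrov. So position 5.

5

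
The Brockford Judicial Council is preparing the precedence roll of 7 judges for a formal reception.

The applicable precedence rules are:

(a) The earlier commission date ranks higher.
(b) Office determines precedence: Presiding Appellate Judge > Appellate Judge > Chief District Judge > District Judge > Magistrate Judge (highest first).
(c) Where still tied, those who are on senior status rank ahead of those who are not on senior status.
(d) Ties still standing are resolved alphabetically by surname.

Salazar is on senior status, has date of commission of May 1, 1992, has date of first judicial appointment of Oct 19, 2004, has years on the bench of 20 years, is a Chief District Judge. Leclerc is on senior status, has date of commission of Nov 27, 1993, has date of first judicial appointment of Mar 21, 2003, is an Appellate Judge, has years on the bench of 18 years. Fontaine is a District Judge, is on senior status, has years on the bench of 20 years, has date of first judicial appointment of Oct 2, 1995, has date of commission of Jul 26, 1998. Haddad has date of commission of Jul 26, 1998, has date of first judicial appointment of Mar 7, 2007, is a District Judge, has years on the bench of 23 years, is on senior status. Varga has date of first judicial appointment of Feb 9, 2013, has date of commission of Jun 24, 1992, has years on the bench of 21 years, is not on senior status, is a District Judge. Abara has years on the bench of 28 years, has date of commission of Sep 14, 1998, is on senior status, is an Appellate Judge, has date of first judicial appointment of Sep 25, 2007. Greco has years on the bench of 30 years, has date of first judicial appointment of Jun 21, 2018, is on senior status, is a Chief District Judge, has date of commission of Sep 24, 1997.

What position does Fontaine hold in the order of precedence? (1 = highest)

5

By date of commission (earlier first): Salazar (May 1, 1992); then Varga (Jun 24, 1992); then Leclerc (Nov 27, 1993); then Greco (Sep 24, 1997); then Fontaine and Haddad (both Jul 26, 1998); then Abara (Sep 14, 1998).
Fontaine and Haddad are each District Judge, so the next rule applies.
Fontaine and Haddad are each on senior status, so the next rule applies.
Among Fontaine and Haddad, alphabetically by surname: Fontaine before Haddad.
Order: Salazar, Varga, Leclerc, Greco, Fontaine, Haddad, Abara. So position 5.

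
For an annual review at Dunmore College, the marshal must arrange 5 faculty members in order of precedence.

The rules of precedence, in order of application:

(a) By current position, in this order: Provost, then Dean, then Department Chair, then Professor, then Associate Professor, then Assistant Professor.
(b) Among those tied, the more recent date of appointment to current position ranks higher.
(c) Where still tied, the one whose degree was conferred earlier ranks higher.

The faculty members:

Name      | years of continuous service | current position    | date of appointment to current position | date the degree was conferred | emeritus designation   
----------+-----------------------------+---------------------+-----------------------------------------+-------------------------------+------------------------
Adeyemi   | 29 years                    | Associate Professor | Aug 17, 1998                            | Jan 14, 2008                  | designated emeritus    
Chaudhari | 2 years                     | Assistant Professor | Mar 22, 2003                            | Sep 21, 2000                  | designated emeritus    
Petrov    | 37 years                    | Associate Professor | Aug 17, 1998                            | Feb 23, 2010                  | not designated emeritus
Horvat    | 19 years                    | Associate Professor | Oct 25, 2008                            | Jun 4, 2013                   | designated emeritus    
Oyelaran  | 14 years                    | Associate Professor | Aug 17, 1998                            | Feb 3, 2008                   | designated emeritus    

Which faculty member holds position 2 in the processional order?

By current position: Horvat, Adeyemi, Oyelaran and Petrov (Associate Professor); then Chaudhari (Assistant Professor).
Among Horvat, Adeyemi, Oyelaran and Petrov, by date of appointment to current position (later first): Horvat (Oct 25, 2008) before Adeyemi, Oyelaran and Petrov (Aug 17, 1998).
Among Adeyemi, Oyelaran and Petrov, by date the degree was conferred (earlier first): Adeyemi (Jan 14, 2008) before Oyelaran (Feb 3, 2008) before Petrov (Feb 23, 2010).
Order: Horvat, Adeyemi, Oyelaran, Petrov, Chaudhari.

Adeyemi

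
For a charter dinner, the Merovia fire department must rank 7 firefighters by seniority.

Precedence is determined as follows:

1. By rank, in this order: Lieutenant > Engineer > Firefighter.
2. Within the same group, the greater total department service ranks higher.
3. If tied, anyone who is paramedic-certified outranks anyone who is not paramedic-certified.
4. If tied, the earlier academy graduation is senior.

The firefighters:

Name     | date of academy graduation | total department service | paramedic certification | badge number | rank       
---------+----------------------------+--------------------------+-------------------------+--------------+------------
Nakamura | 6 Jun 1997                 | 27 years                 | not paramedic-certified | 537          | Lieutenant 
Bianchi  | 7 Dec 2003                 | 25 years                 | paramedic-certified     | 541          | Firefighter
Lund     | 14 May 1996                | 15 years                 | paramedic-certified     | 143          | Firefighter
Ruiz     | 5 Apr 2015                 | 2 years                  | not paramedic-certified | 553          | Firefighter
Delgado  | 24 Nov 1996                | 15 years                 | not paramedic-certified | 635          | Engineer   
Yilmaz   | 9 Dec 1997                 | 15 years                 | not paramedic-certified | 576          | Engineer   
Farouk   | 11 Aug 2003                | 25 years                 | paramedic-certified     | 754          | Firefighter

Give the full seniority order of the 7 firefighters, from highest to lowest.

By rank: Nakamura (Lieutenant); then Delgado and Yilmaz (Engineer); then Farouk, Bianchi, Lund and Ruiz (Firefighter).
Delgado and Yilmaz both have total department service 15 years, so the next rule applies.
Delgado and Yilmaz are each not paramedic-certified, so the next rule applies.
Among Delgado and Yilmaz, by date of academy graduation (earlier first): Delgado (24 Nov 1996) before Yilmaz (9 Dec 1997).
Among Farouk, Bianchi, Lund and Ruiz, by total department service (higher first): Farouk and Bianchi (25 years) before Lund (15 years) before Ruiz (2 years).
Farouk and Bianchi are each paramedic-certified, so the next rule applies.
Among Farouk and Bianchi, by date of academy graduation (earlier first): Farouk (11 Aug 2003) before Bianchi (7 Dec 2003).
Full order: Nakamura, Delgado, Yilmaz, Farouk, Bianchi, Lund, Ruiz.

Nakamura, Delgado, Yilmaz, Farouk, Bianchi, Lund, Ruiz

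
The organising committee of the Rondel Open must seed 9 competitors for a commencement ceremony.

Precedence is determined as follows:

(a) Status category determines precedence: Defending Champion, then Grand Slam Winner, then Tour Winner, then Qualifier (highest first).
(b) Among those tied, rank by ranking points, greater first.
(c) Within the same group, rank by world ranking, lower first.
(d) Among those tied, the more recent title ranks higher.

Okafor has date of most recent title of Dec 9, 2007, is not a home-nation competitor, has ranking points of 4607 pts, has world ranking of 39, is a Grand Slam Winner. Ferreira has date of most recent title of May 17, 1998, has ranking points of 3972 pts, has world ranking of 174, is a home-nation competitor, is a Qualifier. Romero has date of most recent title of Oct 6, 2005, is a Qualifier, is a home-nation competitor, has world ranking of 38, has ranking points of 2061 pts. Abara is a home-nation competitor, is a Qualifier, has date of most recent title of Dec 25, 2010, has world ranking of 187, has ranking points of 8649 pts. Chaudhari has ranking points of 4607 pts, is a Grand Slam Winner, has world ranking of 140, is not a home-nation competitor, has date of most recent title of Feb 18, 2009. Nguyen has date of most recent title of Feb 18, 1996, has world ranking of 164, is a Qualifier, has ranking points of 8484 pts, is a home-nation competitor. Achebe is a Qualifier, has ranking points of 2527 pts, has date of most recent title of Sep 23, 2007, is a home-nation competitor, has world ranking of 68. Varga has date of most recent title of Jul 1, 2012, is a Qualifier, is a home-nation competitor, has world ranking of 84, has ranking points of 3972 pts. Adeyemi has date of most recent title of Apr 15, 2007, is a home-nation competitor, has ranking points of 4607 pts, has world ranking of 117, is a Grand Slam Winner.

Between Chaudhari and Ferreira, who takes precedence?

By status category: Okafor, Adeyemi and Chaudhari (Grand Slam Winner); then Abara, Nguyen, Varga, Ferreira, Achebe and Romero (Qualifier).
Okafor, Adeyemi and Chaudhari all have ranking points 4607 pts, so the next rule applies.
Among Okafor, Adeyemi and Chaudhari, by world ranking (lower first): Okafor (39) before Adeyemi (117) before Chaudhari (140).
Among Abara, Nguyen, Varga, Ferreira, Achebe and Romero, by ranking points (higher first): Abara (8649 pts) before Nguyen (8484 pts) before Varga and Ferreira (3972 pts) before Achebe (2527 pts) before Romero (2061 pts).
Among Varga and Ferreira, by world ranking (lower first): Varga (84) before Ferreira (174).
So Chaudhari takes precedence.

Chaudhari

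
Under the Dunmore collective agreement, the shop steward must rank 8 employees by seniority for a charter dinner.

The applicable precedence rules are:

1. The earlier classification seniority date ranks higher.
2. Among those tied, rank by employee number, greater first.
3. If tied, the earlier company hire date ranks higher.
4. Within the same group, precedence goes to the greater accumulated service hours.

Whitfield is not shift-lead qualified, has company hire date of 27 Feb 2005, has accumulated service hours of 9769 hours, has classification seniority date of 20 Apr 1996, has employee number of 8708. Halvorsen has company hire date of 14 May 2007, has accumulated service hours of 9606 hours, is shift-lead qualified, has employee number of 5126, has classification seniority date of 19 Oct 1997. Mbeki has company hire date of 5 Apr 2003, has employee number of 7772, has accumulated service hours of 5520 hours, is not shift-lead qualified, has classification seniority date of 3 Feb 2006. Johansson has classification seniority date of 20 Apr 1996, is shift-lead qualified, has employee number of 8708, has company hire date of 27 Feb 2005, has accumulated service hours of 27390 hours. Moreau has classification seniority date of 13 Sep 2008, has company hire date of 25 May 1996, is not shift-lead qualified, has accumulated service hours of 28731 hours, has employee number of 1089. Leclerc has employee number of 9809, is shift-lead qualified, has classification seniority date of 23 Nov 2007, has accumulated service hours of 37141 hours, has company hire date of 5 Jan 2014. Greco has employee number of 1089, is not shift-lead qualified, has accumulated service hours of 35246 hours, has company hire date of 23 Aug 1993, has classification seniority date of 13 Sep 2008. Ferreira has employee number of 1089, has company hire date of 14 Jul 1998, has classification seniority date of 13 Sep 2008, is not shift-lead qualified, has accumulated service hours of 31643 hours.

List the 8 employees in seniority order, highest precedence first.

Johansson, Whitfield, Halvorsen, Mbeki, Leclerc, Greco, Moreau, Ferreira

By classification seniority date (earlier first): Johansson and Whitfield (both 20 Apr 1996); then Halvorsen (19 Oct 1997); then Mbeki (3 Feb 2006); then Leclerc (23 Nov 2007); then Greco, Moreau and Ferreira (each 13 Sep 2008).
Johansson and Whitfield both have employee number 8708, so the next rule applies.
Johansson and Whitfield both have company hire date 27 Feb 2005, so the next rule applies.
Among Johansson and Whitfield, by accumulated service hours (higher first): Johansson (27390 hours) before Whitfield (9769 hours).
Greco, Moreau and Ferreira all have employee number 1089, so the next rule applies.
Among Greco, Moreau and Ferreira, by company hire date (earlier first): Greco (23 Aug 1993) before Moreau (25 May 1996) before Ferreira (14 Jul 1998).
Full order: Johansson, Whitfield, Halvorsen, Mbeki, Leclerc, Greco, Moreau, Ferreira.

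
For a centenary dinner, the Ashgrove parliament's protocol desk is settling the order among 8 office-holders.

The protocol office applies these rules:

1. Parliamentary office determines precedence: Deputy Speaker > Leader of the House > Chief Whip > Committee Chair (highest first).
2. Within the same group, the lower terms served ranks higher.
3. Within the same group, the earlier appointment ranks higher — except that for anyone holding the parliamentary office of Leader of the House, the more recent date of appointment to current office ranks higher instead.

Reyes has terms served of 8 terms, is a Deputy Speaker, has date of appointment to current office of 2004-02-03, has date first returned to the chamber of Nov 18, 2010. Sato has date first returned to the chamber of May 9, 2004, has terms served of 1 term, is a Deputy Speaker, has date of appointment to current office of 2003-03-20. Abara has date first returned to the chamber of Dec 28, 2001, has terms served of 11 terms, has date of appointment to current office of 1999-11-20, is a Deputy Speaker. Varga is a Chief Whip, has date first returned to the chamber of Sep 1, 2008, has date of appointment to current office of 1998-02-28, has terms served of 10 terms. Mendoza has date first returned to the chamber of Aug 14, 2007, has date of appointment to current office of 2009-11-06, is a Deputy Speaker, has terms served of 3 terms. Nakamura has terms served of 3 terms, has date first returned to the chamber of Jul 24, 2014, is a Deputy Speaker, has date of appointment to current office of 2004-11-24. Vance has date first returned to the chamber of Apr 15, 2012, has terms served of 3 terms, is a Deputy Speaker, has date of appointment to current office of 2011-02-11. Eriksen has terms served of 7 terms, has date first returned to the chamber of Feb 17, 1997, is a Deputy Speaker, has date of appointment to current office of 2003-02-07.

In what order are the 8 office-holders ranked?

By parliamentary office: Sato, Nakamura, Mendoza, Vance, Eriksen, Reyes and Abara (Deputy Speaker); then Varga (Chief Whip).
Among Sato, Nakamura, Mendoza, Vance, Eriksen, Reyes and Abara, by terms served (lower first): Sato (1 term) before Nakamura, Mendoza and Vance (3 terms) before Eriksen (7 terms) before Reyes (8 terms) before Abara (11 terms).
Among Nakamura, Mendoza and Vance, by date of appointment to current office (earlier first): Nakamura (2004-11-24) before Mendoza (2009-11-06) before Vance (2011-02-11).
Full order: Sato, Nakamura, Mendoza, Vance, Eriksen, Reyes, Abara, Varga.

Sato, Nakamura, Mendoza, Vance, Eriksen, Reyes, Abara, Varga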